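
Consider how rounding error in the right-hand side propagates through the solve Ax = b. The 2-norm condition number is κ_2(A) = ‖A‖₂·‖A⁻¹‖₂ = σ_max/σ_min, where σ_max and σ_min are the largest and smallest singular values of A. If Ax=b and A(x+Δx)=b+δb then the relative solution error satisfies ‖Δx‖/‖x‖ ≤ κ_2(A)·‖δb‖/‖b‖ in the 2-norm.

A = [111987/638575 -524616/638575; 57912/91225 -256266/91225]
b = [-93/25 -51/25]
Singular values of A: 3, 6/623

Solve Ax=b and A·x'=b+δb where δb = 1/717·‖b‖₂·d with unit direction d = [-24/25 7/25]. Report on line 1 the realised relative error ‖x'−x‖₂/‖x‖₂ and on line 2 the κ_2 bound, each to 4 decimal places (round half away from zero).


largest singular value 3, smallest 6/623
condition number: 3 ÷ (6/623) = 311.5000
κ_2(A)·‖δb‖/‖b‖ = 0.4344
solve Ax = b  →  x = [303.6829 69.3537]
‖b‖₂ = 4.2426 and ‖x‖₂ = 311.5016
with δb = [-0.0057 0.0017], A·Δx = δb → ‖Δx‖ = 0.6144
relative error = 0.0020
so the bound overstates the realised error by a factor of ≈ 220.2649 (computed from the unrounded values)

0.0020
0.4344


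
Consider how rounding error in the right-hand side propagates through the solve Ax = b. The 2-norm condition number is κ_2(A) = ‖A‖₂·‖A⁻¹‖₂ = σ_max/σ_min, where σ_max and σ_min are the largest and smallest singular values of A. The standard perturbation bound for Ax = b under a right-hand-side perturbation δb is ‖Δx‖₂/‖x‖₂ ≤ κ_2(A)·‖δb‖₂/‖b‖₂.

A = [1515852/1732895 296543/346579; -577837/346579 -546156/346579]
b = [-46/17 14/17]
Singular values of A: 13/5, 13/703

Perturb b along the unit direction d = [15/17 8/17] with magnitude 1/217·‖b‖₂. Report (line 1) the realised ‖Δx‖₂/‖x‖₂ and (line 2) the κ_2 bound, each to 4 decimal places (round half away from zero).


0.0065
0.6479

from the listed singular values, σ₁ = 13/5, σ_n = 13/703
κ = σ_max/σ_min = (13/5)/(13/703) = 140.6000
perturbation bound = 140.6000·1/217 = 0.6479
solve Ax = b  →  x = [74.0318 -78.8488]
2-norm of b is 2.8284; of x, 108.1566
δb = ε·‖b‖·d = [0.0115 0.0061]; solving A·Δx = δb gives ‖Δx‖ = 0.7049
relative error = 0.0065
so the bound overstates the realised error by a factor of ≈ 99.4217 (computed from the unrounded values)


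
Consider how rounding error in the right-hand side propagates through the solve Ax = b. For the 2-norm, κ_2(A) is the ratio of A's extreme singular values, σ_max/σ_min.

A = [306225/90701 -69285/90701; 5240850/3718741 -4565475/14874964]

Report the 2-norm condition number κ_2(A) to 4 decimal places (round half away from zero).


348.8500

AᵀA = [1095267358125/81828607249 -492866056125/163657214498; -492866056125/163657214498 887310191025/1309257715984]; tr = 10952759025/778856464, det = 1265625/778856464
char-poly roots: 225/16 and 5625/48678529
σ_max=√(225/16)=(15/4), σ_min=√(5625/48678529)=(75/6977) → κ = 348.8500


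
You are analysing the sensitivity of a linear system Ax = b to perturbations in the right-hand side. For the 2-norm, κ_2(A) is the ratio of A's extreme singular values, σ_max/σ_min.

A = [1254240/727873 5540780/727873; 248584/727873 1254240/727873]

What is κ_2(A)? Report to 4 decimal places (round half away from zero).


173.2000

AᵀA = [23721536/7687049 105356160/7687049; 105356160/7687049 468266000/7687049]; tr = 11999696/187489, det = 25600/187489
λ_max, λ_min = (11999696/187489 ± √143973505218816/35152125121)/2 = 64, 400/187489
so κ_2 = √(64 / (400/187489)) = 173.2000


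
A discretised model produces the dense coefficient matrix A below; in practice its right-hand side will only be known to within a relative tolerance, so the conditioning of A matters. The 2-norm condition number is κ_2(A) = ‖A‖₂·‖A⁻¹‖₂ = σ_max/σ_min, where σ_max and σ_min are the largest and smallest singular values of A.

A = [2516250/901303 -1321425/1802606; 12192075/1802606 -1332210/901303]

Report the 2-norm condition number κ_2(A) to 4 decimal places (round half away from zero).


67.6400

AᵀA = [1029424550625/19227150244 -57891834000/4806787561; -57891834000/4806787561 52339041225/19227150244]; tr = 321761925/5718962, det = 31640625/45751696
solving λ² − 321761925/5718962·λ + 31640625/45751696 = 0 gives λ = 225/4, 140625/11437924
so κ_2 = √((225/4) / (140625/11437924)) = 67.6400


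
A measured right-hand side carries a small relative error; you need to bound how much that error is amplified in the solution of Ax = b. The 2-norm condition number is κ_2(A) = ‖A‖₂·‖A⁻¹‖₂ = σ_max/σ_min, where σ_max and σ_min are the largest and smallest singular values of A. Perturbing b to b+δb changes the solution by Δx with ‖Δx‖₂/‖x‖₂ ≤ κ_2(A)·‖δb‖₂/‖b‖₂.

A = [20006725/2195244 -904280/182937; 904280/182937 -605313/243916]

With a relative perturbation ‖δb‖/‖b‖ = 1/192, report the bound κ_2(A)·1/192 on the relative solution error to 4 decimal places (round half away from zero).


0.3956

AᵀA = [1792460412025/16675073424 -19911793460/347397363; -19911793460/347397363 56682323689/1852785936]; tr = 3983739317/28849608, det = 3049800625/923187456
solving λ² − 3983739317/28849608·λ + 3049800625/923187456 = 0 gives λ = 2209/16, 1380625/57699216
κ = σ_max/σ_min = (47/4)/(1175/7596) = 75.9600
κ_2(A)·‖δb‖/‖b‖ = 0.3956


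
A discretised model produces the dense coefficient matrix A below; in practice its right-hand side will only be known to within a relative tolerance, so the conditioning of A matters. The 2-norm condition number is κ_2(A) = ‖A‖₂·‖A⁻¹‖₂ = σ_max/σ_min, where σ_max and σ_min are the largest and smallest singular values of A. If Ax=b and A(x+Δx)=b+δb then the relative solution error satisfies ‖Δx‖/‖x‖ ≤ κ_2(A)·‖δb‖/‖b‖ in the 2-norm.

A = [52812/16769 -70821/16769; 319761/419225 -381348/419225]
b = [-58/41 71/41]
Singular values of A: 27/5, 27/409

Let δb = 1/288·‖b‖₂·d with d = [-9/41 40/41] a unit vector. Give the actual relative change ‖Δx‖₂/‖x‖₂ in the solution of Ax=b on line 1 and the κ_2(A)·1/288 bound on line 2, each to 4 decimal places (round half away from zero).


largest singular value 27/5, smallest 27/409
condition number: (27/5) ÷ (27/409) = 81.8000
worst-case relative error ≤ 81.8000 × 1/288 = 0.2840
solve Ax = b  →  x = [24.1259 18.3259]
‖b‖ = 2.2361, ‖x‖ = 30.2969
re-solving with b+δb shifts x by Δx of norm 0.1176
dividing the unrounded norms, ‖Δx‖/‖x‖ = 0.0039
so the bound overstates the realised error by a factor of ≈ 73.1655 (computed from the unrounded values)

0.0039
0.2840


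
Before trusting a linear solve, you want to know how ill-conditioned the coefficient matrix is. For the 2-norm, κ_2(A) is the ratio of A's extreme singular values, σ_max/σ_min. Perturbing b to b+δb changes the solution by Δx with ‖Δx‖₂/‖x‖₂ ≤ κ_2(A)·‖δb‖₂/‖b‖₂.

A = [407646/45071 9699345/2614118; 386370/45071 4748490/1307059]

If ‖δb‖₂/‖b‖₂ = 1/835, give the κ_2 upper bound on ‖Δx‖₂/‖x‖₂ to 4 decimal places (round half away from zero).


0.2076

M = AᵀA = [315457038216/2031395041 131435299215/2031395041; 131435299215/2031395041 219108112425/8125580164]. tr(M)=8762936481/48080356, det(M)=13286025/12020089
solving λ² − 8762936481/48080356·λ + 13286025/12020089 = 0 gives λ = 729/4, 72900/12020089
κ = σ_max/σ_min = (27/2)/(270/3467) = 173.3500
κ_2(A)·‖δb‖/‖b‖ = 0.2076


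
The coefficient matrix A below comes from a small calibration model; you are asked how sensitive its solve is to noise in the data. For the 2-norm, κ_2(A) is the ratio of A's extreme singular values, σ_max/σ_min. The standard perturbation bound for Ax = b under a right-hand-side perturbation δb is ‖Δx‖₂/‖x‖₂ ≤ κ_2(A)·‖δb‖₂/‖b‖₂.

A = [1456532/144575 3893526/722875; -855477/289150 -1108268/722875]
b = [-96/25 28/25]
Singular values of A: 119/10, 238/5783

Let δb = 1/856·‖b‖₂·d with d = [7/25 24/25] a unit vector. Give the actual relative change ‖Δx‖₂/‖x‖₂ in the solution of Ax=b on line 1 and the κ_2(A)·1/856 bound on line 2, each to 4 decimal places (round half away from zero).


σ_max = 119/10, σ_min = 238/5783
κ = σ_max/σ_min = (119/10)/(238/5783) = 289.1500
worst-case relative error ≤ 289.1500 × 1/856 = 0.3378
solve Ax = b  →  x = [-0.2966 -0.1582]
‖b‖ = 4.0000, ‖x‖ = 0.3361
Δx = A⁻¹·δb where δb = 1/856·4.0000·d; ‖Δx‖ = 0.1135
dividing the unrounded norms, ‖Δx‖/‖x‖ = 0.3378
realised/bound = 1 exactly: the bound is attained for this b and d

0.3378
0.3378


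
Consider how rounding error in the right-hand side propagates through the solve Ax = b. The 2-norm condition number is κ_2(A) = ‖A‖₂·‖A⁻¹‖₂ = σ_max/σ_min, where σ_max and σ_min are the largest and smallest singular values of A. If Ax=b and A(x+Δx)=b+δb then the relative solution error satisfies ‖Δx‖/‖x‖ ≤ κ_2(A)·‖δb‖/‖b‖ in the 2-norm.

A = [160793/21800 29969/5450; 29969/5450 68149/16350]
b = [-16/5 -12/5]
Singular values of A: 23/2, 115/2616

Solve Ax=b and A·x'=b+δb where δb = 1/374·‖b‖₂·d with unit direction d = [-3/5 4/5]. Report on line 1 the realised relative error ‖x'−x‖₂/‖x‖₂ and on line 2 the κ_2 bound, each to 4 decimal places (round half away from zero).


0.6995
0.6995

from the listed singular values, σ₁ = 23/2, σ_n = 115/2616
κ_2(A) = (23/2) / (115/2616) = 261.6000
worst-case relative error ≤ 261.6000 × 1/374 = 0.6995
solve Ax = b  →  x = [-0.2783 -0.2087]
2-norm of b is 4.0000; of x, 0.3478
re-solving with b+δb shifts x by Δx of norm 0.2433
dividing the unrounded norms, ‖Δx‖/‖x‖ = 0.6995
tightness: 0.6995 against a bound of 0.6995; the bound is attained (ratio 1)


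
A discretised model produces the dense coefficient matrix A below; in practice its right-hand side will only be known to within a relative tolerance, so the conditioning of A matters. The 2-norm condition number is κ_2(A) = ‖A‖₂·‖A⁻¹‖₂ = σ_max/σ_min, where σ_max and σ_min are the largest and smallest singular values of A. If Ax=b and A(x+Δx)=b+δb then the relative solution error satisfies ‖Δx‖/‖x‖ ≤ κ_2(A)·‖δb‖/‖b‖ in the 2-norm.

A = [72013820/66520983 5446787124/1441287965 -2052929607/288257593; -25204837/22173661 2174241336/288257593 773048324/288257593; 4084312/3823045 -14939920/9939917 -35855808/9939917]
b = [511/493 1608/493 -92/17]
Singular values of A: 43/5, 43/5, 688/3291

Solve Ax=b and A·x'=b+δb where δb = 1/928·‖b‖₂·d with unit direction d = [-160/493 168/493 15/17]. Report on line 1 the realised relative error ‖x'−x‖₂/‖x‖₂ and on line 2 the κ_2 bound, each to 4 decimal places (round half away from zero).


0.0017
0.0443

largest singular value 43/5, smallest 688/3291
condition number: (43/5) ÷ (688/3291) = 41.1375
perturbation bound = 41.1375·1/928 = 0.0443
solve Ax = b  →  x = [-18.7691 -1.1189 -3.5923]
2-norm of b is 6.4031; of x, 19.1426
re-solving with b+δb shifts x by Δx of norm 0.0330
dividing the unrounded norms, ‖Δx‖/‖x‖ = 0.0017
tightness: 0.0017 against a bound of 0.0443 (unrounded ratio ≈ 0.0389)


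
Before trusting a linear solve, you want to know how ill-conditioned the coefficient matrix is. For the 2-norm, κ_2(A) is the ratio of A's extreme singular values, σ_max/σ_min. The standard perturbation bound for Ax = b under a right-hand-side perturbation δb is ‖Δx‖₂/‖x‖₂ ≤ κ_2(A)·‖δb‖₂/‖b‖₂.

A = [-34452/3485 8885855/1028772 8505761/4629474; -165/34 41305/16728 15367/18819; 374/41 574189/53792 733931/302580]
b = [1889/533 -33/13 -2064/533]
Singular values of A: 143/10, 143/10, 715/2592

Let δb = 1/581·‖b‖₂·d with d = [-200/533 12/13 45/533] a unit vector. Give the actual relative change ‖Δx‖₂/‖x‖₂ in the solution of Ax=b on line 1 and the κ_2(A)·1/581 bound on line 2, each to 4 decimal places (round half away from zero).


σ_max = 143/10, σ_min = 715/2592
κ_2(A) = (143/10) / (715/2592) = 51.8400
worst-case relative error ≤ 51.8400 × 1/581 = 0.0892
solve Ax = b  →  x = [-0.2838 3.0988 -14.1660]
2-norm of b is 5.8310; of x, 14.5037
Δx = A⁻¹·δb where δb = 1/581·5.8310·d; ‖Δx‖ = 0.0364
relative error = 0.0025
tightness: 0.0025 against a bound of 0.0892 (unrounded ratio ≈ 0.0281)

0.0025
0.0892


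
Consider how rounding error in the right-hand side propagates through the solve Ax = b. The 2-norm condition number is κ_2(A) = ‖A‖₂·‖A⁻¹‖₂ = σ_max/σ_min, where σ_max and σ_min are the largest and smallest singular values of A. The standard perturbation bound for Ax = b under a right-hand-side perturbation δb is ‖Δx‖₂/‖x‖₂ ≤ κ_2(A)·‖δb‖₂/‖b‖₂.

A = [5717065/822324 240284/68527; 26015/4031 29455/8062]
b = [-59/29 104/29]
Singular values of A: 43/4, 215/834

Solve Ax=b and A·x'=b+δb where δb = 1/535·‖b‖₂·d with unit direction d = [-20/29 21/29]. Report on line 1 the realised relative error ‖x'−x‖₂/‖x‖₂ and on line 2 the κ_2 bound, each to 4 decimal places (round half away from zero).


largest singular value 43/4, smallest 215/834
κ = σ_max/σ_min = (43/4)/(215/834) = 41.7000
κ_2(A)·‖δb‖/‖b‖ = 0.0779
solve Ax = b  →  x = [-7.2197 13.7346]
2-norm of b is 4.1231; of x, 15.5166
re-solving with b+δb shifts x by Δx of norm 0.0299
relative error = 0.0019
so the bound overstates the realised error by a factor of ≈ 40.4557 (computed from the unrounded values)

0.0019
0.0779


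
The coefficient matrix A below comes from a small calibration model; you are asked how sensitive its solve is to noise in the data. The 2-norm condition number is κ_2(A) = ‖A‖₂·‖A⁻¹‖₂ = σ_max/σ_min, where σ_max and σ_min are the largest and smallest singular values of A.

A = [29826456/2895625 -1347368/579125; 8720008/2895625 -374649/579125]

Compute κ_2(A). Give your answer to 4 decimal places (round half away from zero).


M = AᵀA = [1545049627264/13415430625 -69526647432/2683086125; -69526647432/2683086125 3129219841/536617225]. tr(M)=965663369/7980625, det(M)=937024/7980625
solving λ² − 965663369/7980625·λ + 937024/7980625 = 0 gives λ = 121, 7744/7980625
σ_max=√121=11, σ_min=√(7744/7980625)=(88/2825) → κ = 353.1250

353.1250


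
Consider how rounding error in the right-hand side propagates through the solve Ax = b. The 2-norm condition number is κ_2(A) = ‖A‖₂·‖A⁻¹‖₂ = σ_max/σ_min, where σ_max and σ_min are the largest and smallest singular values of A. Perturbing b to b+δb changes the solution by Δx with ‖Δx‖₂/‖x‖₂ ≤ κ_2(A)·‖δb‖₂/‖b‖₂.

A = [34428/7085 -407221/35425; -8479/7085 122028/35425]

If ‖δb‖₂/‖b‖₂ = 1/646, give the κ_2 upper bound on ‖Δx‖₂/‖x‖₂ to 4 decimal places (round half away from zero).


0.0877

form AᵀA = [50287225/2007889 -120435840/2007889; -120435840/2007889 289151641/2007889] with trace 2008514/11881 and determinant 105625/11881
λ_max, λ_min = (2008514/11881 ± √4029108765696/141158161)/2 = 169, 625/11881
κ = σ_max/σ_min = 13/(25/109) = 56.6800
bound on ‖Δx‖/‖x‖: κ·ε = 56.6800·1/646 = 0.0877


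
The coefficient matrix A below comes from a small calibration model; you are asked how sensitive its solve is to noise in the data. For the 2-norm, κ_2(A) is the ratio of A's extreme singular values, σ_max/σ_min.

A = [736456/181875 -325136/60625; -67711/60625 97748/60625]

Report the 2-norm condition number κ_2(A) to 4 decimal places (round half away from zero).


form AᵀA = [933808729/52925625 -414886724/17641875; -414886724/17641875 184428944/5880625] with trace 103746769/2117025 and determinant 614656/2117025
λ_max, λ_min = (103746769/2117025 ± √10758187109465761/4481794850625)/2 = 49, 12544/2117025
κ = σ_max/σ_min = 7/(112/1455) = 90.9375

90.9375


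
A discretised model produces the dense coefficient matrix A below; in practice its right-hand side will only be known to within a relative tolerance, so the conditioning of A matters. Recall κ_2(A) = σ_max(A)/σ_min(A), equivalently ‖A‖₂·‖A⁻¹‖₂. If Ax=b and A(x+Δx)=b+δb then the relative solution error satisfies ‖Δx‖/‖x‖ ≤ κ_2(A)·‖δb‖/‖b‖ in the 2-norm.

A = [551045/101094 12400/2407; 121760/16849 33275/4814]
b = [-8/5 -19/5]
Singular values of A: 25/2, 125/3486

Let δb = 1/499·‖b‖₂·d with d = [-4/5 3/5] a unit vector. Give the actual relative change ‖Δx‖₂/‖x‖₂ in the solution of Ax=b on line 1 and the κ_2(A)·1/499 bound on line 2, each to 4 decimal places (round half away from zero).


σ_max = 25/2, σ_min = 125/3486
condition number: (25/2) ÷ (125/3486) = 348.6000
perturbation bound = 348.6000·1/499 = 0.6986
solve Ax = b  →  x = [19.0014 -20.4154]
2-norm of b is 4.1231; of x, 27.8898
with δb = [-0.0066 0.0050], A·Δx = δb → ‖Δx‖ = 0.2304
relative error = 0.0083
so the bound overstates the realised error by a factor of ≈ 84.5535 (computed from the unrounded values)

0.0083
0.6986


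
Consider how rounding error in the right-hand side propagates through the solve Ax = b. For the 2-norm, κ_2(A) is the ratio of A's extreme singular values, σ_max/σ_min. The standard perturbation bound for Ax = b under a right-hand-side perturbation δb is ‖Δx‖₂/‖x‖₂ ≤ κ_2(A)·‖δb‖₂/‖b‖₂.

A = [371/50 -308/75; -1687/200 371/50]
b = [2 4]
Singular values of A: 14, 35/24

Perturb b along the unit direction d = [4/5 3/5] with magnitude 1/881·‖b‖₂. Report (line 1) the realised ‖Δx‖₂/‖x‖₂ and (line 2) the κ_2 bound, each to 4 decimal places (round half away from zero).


0.0013
0.0109

largest singular value 14, smallest 35/24
κ = σ_max/σ_min = 14/(35/24) = 9.6000
worst-case relative error ≤ 9.6000 × 1/881 = 0.0109
solve Ax = b  →  x = [1.5314 2.2800]
‖b‖₂ = 4.4721 and ‖x‖₂ = 2.7466
with δb = [0.0041 0.0030], A·Δx = δb → ‖Δx‖ = 0.0035
dividing the unrounded norms, ‖Δx‖/‖x‖ = 0.0013
tightness: 0.0013 against a bound of 0.0109 (unrounded ratio ≈ 0.1163)


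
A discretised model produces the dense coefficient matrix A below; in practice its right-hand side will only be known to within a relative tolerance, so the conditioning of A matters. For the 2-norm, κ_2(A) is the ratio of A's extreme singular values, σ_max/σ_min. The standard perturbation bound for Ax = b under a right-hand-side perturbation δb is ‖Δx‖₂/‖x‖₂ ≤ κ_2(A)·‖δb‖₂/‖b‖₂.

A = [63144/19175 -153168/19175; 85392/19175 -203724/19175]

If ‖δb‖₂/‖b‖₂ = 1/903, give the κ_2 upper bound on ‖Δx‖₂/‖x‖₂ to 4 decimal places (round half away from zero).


form AᵀA = [451158336/14707225 -43308864/588289; -43308864/588289 2598556176/14707225] with trace 18045648/87025 and determinant 746496/2175625
eigenvalues of AᵀA: λ = (tr ± √(tr²−4·det))/2 = 5184/25, 144/87025
so κ_2 = √((5184/25) / (144/87025)) = 354.0000
perturbation bound = 354.0000·1/903 = 0.3920

0.3920


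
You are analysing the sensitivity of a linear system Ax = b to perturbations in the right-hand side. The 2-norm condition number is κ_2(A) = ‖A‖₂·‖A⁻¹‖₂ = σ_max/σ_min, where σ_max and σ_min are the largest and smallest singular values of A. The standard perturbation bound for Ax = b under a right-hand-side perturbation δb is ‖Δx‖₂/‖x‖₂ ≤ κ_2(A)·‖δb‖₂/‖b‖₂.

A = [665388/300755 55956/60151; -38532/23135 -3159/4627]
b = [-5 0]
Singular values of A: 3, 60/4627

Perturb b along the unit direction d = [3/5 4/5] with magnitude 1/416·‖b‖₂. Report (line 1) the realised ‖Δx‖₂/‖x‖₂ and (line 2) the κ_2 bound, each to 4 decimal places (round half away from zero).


largest singular value 3, smallest 60/4627
condition number: 3 ÷ (60/4627) = 231.3500
bound on ‖Δx‖/‖x‖: κ·ε = 231.3500·1/416 = 0.5561
solve Ax = b  →  x = [87.7500 -214.0667]
‖b‖₂ = 5.0000 and ‖x‖₂ = 231.3538
δb = ε·‖b‖·d = [0.0072 0.0096]; solving A·Δx = δb gives ‖Δx‖ = 0.9269
relative error = 0.0040
realised/bound (from unrounded values) ≈ 0.0072

0.0040
0.5561


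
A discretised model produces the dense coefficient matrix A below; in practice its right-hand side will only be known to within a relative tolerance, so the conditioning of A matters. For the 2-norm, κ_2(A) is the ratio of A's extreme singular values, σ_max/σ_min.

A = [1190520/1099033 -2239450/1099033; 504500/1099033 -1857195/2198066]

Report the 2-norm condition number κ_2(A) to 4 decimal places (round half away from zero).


310.8125

M = AᵀA = [9892651600/7147180681 -18547854750/7147180681; -18547854750/7147180681 139110760225/28588722724]. tr(M)=618274625/98922916, det(M)=10000/24730729
λ_max, λ_min = (618274625/98922916 ± √382247684252330625/9785743309943056)/2 = 25/4, 1600/24730729
κ_2(A) = √(λ_max/λ_min) = √((25/4) / (1600/24730729)) = 310.8125


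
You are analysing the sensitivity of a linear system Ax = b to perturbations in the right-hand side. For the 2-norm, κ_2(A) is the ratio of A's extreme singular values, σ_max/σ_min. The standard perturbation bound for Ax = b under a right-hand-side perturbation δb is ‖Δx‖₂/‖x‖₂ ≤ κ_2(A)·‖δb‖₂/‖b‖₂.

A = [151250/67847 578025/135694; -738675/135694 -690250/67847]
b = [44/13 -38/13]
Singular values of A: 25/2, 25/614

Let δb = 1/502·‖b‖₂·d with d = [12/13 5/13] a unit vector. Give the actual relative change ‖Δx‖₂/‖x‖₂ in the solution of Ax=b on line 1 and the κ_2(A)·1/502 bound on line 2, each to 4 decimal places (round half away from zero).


from the listed singular values, σ₁ = 25/2, σ_n = 25/614
κ = σ_max/σ_min = (25/2)/(25/614) = 307.0000
worst-case relative error ≤ 307.0000 × 1/502 = 0.6116
solve Ax = b  →  x = [-43.1906 23.3976]
‖b‖ = 4.4721, ‖x‖ = 49.1210
re-solving with b+δb shifts x by Δx of norm 0.2188
realised ‖Δx‖/‖x‖ = 0.0045
realised/bound (from unrounded values) ≈ 0.0073

0.0045
0.6116


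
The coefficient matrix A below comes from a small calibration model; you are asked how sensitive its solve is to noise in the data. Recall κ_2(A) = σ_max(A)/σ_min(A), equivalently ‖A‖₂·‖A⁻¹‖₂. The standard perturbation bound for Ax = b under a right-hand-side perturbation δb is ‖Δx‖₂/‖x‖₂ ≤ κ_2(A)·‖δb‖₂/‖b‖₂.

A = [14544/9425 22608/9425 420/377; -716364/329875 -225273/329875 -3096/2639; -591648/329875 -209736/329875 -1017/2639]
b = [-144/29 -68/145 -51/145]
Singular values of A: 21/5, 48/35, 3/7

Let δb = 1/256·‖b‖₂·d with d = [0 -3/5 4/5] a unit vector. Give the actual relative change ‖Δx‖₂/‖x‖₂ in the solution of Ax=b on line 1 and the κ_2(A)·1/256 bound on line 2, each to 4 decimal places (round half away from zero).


from the listed singular values, σ₁ = 21/5, σ_n = 3/7
κ_2(A) = (21/5) / (3/7) = 9.8000
bound on ‖Δx‖/‖x‖: κ·ε = 9.8000·1/256 = 0.0383
solve Ax = b  →  x = [1.2225 -2.7289 -0.2747]
2-norm of b is 5.0000; of x, 3.0029
δb = ε·‖b‖·d = [0.0000 -0.0117 0.0156]; solving A·Δx = δb gives ‖Δx‖ = 0.0456
realised ‖Δx‖/‖x‖ = 0.0152
so the bound overstates the realised error by a factor of ≈ 2.5224 (computed from the unrounded values)

0.0152
0.0383


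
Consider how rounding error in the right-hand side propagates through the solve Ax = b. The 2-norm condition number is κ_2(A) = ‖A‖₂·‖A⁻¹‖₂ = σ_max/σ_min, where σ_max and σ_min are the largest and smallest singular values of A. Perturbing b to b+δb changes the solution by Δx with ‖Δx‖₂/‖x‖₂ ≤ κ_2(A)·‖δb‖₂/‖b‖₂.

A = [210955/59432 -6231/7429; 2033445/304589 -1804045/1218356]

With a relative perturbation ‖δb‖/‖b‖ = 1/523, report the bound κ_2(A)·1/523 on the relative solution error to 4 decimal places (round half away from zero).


0.3342

form AᵀA = [1174537683625/20545208896 -33032736495/2568151112; -33032736495/2568151112 14874827929/5136302224] with trace 734108861/12222016 and determinant 23088025/195552256
eigenvalues of AᵀA: λ = (tr ± √(tr²−4·det))/2 = 961/16, 24025/12222016
σ_max=√(961/16)=(31/4), σ_min=√(24025/12222016)=(155/3496) → κ = 174.8000
bound on ‖Δx‖/‖x‖: κ·ε = 174.8000·1/523 = 0.3342


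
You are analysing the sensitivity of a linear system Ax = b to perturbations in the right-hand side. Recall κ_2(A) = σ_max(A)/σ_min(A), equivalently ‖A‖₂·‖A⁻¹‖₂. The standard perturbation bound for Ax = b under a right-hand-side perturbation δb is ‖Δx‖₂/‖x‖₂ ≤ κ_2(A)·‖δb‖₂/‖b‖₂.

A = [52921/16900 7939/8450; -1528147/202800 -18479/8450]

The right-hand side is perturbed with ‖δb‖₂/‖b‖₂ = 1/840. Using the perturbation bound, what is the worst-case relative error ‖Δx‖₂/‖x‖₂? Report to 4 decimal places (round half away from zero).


0.3714

form AᵀA = [16204285777/243360000 196924889/10140000; 196924889/10140000 1196749/211250] with trace 28132705/389376 and determinant 83521/1557504
solving λ² − 28132705/389376·λ + 83521/1557504 = 0 gives λ = 289/4, 289/389376
σ_max=√(289/4)=(17/2), σ_min=√(289/389376)=(17/624) → κ = 312.0000
perturbation bound = 312.0000·1/840 = 0.3714


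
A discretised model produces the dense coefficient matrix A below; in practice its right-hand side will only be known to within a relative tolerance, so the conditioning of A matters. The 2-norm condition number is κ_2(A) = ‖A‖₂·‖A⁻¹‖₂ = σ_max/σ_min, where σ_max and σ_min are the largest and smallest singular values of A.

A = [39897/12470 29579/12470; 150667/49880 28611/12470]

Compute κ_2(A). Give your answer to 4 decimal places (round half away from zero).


M = AᵀA = [57275713/2958400 10738629/739600; 10738629/739600 1006841/92450]. tr(M)=3579785/118336, det(M)=14641/473344
char-poly roots: 121/4 and 121/118336
σ_max=√(121/4)=(11/2), σ_min=√(121/118336)=(11/344) → κ = 172.0000

172.0000


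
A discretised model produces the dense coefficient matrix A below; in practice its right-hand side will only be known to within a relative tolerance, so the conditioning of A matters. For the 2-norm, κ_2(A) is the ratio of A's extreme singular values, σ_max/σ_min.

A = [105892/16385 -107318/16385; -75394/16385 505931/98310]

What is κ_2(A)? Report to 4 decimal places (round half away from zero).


form AᵀA = [675894836/10738729 -2126577355/32216187; -2126577355/32216187 26823347569/386594244] with trace 60827065/459684 and determinant 1119364/114921
solving λ² − 60827065/459684·λ + 1119364/114921 = 0 gives λ = 529/4, 8464/114921
κ = σ_max/σ_min = (23/2)/(92/339) = 42.3750

42.3750


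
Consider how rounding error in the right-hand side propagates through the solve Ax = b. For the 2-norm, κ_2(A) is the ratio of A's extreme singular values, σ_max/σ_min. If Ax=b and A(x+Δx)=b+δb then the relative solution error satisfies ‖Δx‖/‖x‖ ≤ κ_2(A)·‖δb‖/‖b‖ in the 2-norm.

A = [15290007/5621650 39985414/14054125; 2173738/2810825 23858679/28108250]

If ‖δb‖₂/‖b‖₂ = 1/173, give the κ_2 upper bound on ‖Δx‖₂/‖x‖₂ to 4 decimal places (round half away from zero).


0.8964

form AᵀA = [404295778609/50564717956 530591821704/63205897445; 530591821704/63205897445 11143311831409/1264117948900] with trace 12634189237/751556450 and determinant 2825761/240498064
char-poly roots: 1681/100 and 42025/60124516
κ = σ_max/σ_min = (41/10)/(205/7754) = 155.0800
worst-case relative error ≤ 155.0800 × 1/173 = 0.8964


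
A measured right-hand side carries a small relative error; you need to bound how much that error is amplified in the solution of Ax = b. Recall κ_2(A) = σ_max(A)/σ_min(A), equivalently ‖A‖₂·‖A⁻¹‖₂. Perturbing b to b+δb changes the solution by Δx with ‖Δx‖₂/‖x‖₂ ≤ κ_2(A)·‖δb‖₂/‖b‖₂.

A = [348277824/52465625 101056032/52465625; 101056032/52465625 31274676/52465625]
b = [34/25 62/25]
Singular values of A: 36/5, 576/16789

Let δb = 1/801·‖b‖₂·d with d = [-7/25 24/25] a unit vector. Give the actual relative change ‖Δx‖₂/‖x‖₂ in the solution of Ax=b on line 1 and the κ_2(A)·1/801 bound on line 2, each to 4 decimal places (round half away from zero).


largest singular value 36/5, smallest 576/16789
κ = σ_max/σ_min = (36/5)/(576/16789) = 209.8625
perturbation bound = 209.8625·1/801 = 0.2620
solve Ax = b  →  x = [-16.0560 56.0411]
2-norm of b is 2.8284; of x, 58.2958
re-solving with b+δb shifts x by Δx of norm 0.1029
realised ‖Δx‖/‖x‖ = 0.0018
realised/bound (from unrounded values) ≈ 0.0067

0.0018
0.2620


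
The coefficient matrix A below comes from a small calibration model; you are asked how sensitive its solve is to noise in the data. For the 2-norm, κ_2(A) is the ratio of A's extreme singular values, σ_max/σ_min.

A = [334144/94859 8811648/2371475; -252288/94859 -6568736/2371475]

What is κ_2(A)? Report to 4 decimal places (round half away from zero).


327.1000

AᵀA = [175301447680/8998229881 920314515456/44991149405; 920314515456/44991149405 4831737324544/224955747025]; tr = 10956329984/267486025, det = 4194304/267486025
eigenvalues of AᵀA: λ = (tr ± √(tr²−4·det))/2 = 1024/25, 4096/10699441
κ_2(A) = √(λ_max/λ_min) = √((1024/25) / (4096/10699441)) = 327.1000


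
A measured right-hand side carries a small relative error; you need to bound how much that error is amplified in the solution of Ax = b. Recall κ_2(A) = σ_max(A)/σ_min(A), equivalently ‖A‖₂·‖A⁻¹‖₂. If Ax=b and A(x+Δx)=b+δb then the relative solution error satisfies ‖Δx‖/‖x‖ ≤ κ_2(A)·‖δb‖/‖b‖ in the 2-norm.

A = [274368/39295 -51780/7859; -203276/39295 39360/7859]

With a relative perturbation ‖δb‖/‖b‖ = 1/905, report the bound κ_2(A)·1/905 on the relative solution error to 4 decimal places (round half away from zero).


form AᵀA = [4663957264/61763881 -4441543680/61763881; -4441543680/61763881 4230378000/61763881] with trace 10575904/73441 and determinant 57600/73441
char-poly roots: 144 and 400/73441
so κ_2 = √(144 / (400/73441)) = 162.6000
κ_2(A)·‖δb‖/‖b‖ = 0.1797

0.1797


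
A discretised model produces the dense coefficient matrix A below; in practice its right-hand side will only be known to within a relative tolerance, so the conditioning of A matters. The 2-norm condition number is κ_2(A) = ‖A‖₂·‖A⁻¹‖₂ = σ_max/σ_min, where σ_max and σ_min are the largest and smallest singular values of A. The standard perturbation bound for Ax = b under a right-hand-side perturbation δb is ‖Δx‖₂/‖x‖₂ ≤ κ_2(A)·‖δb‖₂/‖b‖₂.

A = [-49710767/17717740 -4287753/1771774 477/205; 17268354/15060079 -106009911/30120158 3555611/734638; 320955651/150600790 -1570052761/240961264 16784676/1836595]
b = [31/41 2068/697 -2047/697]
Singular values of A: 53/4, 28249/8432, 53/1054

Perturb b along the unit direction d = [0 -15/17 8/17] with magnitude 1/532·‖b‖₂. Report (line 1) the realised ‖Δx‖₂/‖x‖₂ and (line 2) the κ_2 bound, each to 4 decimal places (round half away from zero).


σ_max = 53/4, σ_min = 53/1054
κ_2(A) = (53/4) / (53/1054) = 263.5000
κ_2(A)·‖δb‖/‖b‖ = 0.4953
solve Ax = b  →  x = [13.6681 -62.1069 -47.7887]
2-norm of b is 4.2426; of x, 79.5478
with δb = [0.0000 -0.0070 0.0038], A·Δx = δb → ‖Δx‖ = 0.1586
dividing the unrounded norms, ‖Δx‖/‖x‖ = 0.0020
so the bound overstates the realised error by a factor of ≈ 248.4320 (computed from the unrounded values)

0.0020
0.4953


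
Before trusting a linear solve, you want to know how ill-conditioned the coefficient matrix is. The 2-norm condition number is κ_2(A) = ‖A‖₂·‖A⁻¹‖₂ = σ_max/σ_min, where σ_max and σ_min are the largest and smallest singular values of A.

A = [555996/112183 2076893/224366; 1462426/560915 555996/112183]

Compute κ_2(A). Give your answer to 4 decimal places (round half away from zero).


329.9500

form AᵀA = [34141794484/1088670025 12802641894/217734005; 12802641894/217734005 19204189417/174187204] with trace 616671913361/4354680100 and determinant 200533921/1088670025
eigenvalues of AᵀA: λ = (tr ± √(tr²−4·det))/2 = 14161/100, 56644/43546801
σ_max=√(14161/100)=(119/10), σ_min=√(56644/43546801)=(238/6599) → κ = 329.9500


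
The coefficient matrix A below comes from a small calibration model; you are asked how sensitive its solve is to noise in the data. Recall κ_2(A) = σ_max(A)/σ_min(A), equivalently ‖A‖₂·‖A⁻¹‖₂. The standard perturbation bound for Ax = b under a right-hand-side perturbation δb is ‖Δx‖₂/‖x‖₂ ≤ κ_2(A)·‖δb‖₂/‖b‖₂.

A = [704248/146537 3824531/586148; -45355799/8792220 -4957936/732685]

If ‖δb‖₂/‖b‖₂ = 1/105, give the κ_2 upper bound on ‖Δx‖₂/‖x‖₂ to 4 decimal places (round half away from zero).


form AᵀA = [4569112231561/91918112400 126895815026/1914960675; 126895815026/1914960675 902466116921/10213123600] with trace 253826145677/1838362248 and determinant 76245015625/58827591936
λ_max, λ_min = (253826145677/1838362248 ± √4025636967778201845169/211223484679475844)/2 = 2209/16, 34515625/3676724496
so κ_2 = √((2209/16) / (34515625/3676724496)) = 121.2720
perturbation bound = 121.2720·1/105 = 1.1550

1.1550


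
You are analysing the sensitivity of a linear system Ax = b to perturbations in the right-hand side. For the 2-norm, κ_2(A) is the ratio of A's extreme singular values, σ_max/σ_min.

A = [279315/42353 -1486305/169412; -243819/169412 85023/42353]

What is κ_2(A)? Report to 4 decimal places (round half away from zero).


M = AᵀA = [777940281/17073424 -64824138/1067089; -64824138/1067089 1382965569/17073424]. tr(M)=1080452925/8536712, det(M)=102515625/273174784
λ_max, λ_min = (1080452925/8536712 ± √72954320615330625/4554715735684)/2 = 2025/16, 50625/17073424
so κ_2 = √((2025/16) / (50625/17073424)) = 206.6000

206.6000


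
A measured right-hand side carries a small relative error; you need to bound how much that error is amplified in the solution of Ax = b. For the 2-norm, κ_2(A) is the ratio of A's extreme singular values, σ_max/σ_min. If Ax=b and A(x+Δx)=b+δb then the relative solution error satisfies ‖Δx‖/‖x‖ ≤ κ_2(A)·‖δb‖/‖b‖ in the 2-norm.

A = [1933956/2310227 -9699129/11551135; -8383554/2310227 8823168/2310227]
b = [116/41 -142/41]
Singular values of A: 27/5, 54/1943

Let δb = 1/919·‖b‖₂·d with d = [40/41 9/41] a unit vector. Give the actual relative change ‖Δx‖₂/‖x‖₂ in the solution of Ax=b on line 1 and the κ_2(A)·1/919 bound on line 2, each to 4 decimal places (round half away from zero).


0.0024
0.2114

largest singular value 27/5, smallest 54/1943
condition number: (27/5) ÷ (54/1943) = 194.3000
worst-case relative error ≤ 194.3000 × 1/919 = 0.2114
solve Ax = b  →  x = [52.6220 49.0932]
‖b‖₂ = 4.4721 and ‖x‖₂ = 71.9668
δb = ε·‖b‖·d = [0.0047 0.0011]; solving A·Δx = δb gives ‖Δx‖ = 0.1751
dividing the unrounded norms, ‖Δx‖/‖x‖ = 0.0024
tightness: 0.0024 against a bound of 0.2114 (unrounded ratio ≈ 0.0115)


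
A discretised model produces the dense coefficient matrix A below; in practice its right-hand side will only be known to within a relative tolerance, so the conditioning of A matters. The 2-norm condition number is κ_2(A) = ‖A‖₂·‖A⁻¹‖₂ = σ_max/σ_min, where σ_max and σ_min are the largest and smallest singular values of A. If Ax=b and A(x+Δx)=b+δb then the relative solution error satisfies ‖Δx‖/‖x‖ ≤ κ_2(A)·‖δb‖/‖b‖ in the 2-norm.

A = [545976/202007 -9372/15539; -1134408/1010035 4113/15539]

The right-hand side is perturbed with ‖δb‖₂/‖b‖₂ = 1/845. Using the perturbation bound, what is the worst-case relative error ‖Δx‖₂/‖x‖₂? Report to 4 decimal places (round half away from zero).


0.2803

form AᵀA = [51710806656/6036513025 -2326942728/1207302605; -2326942728/1207302605 104751153/241460521] with trace 32319801/3591025 and determinant 5184/3591025
λ_max, λ_min = (32319801/3591025 ± √1044495073185201/12895460550625)/2 = 9, 576/3591025
κ_2(A) = √(λ_max/λ_min) = √(9 / (576/3591025)) = 236.8750
perturbation bound = 236.8750·1/845 = 0.2803


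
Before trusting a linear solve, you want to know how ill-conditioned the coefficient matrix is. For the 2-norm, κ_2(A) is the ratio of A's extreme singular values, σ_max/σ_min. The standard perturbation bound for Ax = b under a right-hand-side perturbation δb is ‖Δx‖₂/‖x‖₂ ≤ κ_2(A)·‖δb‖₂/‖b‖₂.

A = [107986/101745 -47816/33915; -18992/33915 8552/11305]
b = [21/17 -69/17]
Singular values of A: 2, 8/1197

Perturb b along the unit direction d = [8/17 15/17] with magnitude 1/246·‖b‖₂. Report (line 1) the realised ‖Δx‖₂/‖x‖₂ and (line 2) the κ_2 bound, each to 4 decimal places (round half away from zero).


from the listed singular values, σ₁ = 2, σ_n = 8/1197
condition number: 2 ÷ (8/1197) = 299.2500
κ_2(A)·‖δb‖/‖b‖ = 1.2165
solve Ax = b  →  x = [-358.2000 -270.5250]
‖b‖ = 4.2426, ‖x‖ = 448.8775
with δb = [0.0081 0.0152], A·Δx = δb → ‖Δx‖ = 2.5805
relative error = 0.0057
tightness: 0.0057 against a bound of 1.2165 (unrounded ratio ≈ 0.0047)

0.0057
1.2165


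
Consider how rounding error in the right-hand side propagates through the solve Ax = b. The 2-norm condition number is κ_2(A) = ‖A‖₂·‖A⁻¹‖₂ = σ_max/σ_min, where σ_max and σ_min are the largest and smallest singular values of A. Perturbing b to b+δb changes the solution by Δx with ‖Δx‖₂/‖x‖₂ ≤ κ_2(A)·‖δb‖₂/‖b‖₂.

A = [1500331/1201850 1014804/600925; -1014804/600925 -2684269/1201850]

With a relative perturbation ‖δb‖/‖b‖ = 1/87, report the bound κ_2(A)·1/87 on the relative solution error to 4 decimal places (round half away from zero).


AᵀA = [254812069729/57777736900 84930976368/14444434225; 84930976368/14444434225 452984347921/57777736900]; tr = 14155928353/1155554738, det = 37515625/9244437904
λ_max, λ_min = (14155928353/1155554738 ± √50092157964040100496/333826688128562161)/2 = 49/4, 765625/2311109476
κ_2(A) = √(λ_max/λ_min) = √((49/4) / (765625/2311109476)) = 192.2960
perturbation bound = 192.2960·1/87 = 2.2103

2.2103


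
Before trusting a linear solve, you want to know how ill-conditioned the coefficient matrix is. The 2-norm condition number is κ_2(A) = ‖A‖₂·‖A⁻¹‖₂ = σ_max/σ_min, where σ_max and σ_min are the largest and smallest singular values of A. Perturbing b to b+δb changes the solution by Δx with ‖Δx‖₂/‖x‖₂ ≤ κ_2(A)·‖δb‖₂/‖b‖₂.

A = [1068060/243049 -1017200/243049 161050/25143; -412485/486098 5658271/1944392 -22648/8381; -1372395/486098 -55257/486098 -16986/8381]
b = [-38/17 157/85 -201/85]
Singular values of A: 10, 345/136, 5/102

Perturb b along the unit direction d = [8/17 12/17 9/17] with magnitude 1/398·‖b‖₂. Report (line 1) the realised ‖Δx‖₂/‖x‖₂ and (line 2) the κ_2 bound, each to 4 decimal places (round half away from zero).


0.0094
0.5126

σ_max = 10, σ_min = 5/102
κ_2(A) = 10 / (5/102) = 204.0000
perturbation bound = 204.0000·1/398 = 0.5126
solve Ax = b  →  x = [11.4130 -9.2364 -14.2138]
‖b‖₂ = 3.7417 and ‖x‖₂ = 20.4352
re-solving with b+δb shifts x by Δx of norm 0.1918
relative error = 0.0094
so the bound overstates the realised error by a factor of ≈ 54.6154 (computed from the unrounded values)


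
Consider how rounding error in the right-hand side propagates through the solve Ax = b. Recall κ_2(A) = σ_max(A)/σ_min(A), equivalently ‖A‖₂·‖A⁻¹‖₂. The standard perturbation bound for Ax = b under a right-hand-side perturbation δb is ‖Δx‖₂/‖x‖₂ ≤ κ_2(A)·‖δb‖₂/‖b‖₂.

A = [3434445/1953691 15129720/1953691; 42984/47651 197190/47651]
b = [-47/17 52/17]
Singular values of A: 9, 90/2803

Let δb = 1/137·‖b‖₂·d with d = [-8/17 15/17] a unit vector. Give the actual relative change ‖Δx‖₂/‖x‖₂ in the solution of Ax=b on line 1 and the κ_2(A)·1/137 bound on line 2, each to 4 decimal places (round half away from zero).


σ_max = 9, σ_min = 90/2803
condition number: 9 ÷ (90/2803) = 280.3000
κ_2(A)·‖δb‖/‖b‖ = 2.0460
solve Ax = b  →  x = [-121.5637 27.2379]
‖b‖ = 4.1231, ‖x‖ = 124.5778
re-solving with b+δb shifts x by Δx of norm 0.9373
realised ‖Δx‖/‖x‖ = 0.0075
so the bound overstates the realised error by a factor of ≈ 271.9311 (computed from the unrounded values)

0.0075
2.0460
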